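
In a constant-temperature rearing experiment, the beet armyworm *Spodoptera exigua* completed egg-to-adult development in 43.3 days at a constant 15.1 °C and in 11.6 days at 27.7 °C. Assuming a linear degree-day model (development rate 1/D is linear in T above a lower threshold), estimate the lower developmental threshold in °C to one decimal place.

10.5 °C

Under the model K = D·(T − T_b), so D₁·(T₁ − T_b) = D₂·(T₂ − T_b).
43.3·(15.1 − T_b) = 11.6·(27.7 − T_b)
T_b = (43.3·15.1 − 11.6·27.7) / (43.3 − 11.6) = 332.51 / 31.7 = 10.489 °C ≈ 10.5 °C.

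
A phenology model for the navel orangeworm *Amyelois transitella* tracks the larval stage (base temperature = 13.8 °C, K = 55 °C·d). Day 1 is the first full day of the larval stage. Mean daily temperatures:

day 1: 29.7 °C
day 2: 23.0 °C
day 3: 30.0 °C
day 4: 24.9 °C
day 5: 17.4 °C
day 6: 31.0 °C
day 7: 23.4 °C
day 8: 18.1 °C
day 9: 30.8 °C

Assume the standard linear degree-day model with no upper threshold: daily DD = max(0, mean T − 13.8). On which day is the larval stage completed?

day 5

Daily DD above 13.8 °C: 15.9, 9.2, 16.2, 11.1, 3.6, 17.2, 9.6, 4.3, 17.0.
Cumulative: 15.9, 25.1, 41.3, 52.4, 56.0, 73.2, 82.8, 87.1, 104.1.
The total first reaches 55 DD on day 5.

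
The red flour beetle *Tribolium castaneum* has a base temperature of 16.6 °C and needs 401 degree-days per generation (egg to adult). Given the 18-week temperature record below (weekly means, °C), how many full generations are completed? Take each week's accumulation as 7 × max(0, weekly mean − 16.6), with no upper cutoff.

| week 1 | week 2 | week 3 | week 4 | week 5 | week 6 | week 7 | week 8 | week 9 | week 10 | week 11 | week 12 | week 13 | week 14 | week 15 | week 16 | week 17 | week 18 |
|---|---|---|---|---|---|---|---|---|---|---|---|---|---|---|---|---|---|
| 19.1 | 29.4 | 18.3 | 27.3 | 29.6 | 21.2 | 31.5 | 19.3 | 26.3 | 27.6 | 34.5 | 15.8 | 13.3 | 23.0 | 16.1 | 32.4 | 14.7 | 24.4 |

Weekly DD (7 × max(0, T̄ − 16.6)): 17.5, 89.6, 11.9, 74.9, 91.0, 32.2, 104.3, 18.9, 67.9, 77.0, 125.3, 0.0, 0.0, 44.8, 0.0, 110.6, 0.0, 54.6.
Season total = 920.5 DD.
Complete generations = ⌊920.5 / 401⌋ = 2.

2 generations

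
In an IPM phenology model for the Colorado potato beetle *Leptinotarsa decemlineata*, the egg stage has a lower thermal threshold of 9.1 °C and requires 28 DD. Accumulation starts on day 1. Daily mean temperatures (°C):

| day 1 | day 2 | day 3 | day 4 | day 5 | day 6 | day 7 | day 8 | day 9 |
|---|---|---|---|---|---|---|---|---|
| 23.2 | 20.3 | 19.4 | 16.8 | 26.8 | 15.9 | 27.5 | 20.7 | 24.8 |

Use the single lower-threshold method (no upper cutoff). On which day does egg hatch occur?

day 3

Daily DD above 9.1 °C: 14.1, 11.2, 10.3, 7.7, 17.7, 6.8, 18.4, 11.6, 15.7.
Cumulative: 14.1, 25.3, 35.6, 43.3, 61.0, 67.8, 86.2, 97.8, 113.5.
The total first reaches 28 DD on day 3.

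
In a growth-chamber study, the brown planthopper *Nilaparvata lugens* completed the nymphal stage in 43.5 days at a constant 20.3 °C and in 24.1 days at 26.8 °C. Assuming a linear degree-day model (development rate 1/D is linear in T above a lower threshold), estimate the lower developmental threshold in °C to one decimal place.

Under the model K = D·(T − T_b), so D₁·(T₁ − T_b) = D₂·(T₂ − T_b).
43.5·(20.3 − T_b) = 24.1·(26.8 − T_b)
T_b = (43.5·20.3 − 24.1·26.8) / (43.5 − 24.1) = 237.17 / 19.4 = 12.225 °C ≈ 12.2 °C.

12.2 °C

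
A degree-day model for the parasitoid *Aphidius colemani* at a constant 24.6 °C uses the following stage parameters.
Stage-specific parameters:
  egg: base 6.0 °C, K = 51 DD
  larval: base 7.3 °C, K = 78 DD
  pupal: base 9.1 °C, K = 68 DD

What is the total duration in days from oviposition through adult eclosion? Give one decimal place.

egg: 51 / (24.6 − 6.0) = 51 / 18.6 = 2.742 d.
larval: 78 / (24.6 − 7.3) = 78 / 17.3 = 4.509 d.
pupal: 68 / (24.6 − 9.1) = 68 / 15.5 = 4.387 d.
Sum = 11.638 ≈ 11.6 days.

11.6 days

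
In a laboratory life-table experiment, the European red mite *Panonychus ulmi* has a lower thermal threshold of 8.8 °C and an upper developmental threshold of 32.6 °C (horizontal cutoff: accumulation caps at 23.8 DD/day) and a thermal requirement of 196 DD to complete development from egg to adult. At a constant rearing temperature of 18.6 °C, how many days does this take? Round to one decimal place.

Daily accumulation = 18.6 − 8.8 = 9.8 DD/day.
Duration = 196 / 9.8 = 20.000 ≈ 20.0 days.

20.0 days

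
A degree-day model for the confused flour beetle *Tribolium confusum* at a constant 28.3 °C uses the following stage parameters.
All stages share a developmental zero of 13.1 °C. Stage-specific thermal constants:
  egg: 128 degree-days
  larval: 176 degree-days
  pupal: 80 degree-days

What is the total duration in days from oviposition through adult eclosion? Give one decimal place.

25.3 days

Daily accumulation at 28.3 °C = 28.3 − 13.1 = 15.2 DD/day.
Total K = 128 + 176 + 80 = 384 DD.
Total duration = 384 / 15.2 = 25.263 ≈ 25.3 days.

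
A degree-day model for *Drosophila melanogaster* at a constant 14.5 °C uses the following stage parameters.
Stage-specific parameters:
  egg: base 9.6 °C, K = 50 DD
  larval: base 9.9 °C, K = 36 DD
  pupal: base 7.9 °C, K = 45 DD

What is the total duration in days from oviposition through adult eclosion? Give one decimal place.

egg: 50 / (14.5 − 9.6) = 50 / 4.9 = 10.204 d.
larval: 36 / (14.5 − 9.9) = 36 / 4.6 = 7.826 d.
pupal: 45 / (14.5 − 7.9) = 45 / 6.6 = 6.818 d.
Sum = 24.848 ≈ 24.8 days.

24.8 days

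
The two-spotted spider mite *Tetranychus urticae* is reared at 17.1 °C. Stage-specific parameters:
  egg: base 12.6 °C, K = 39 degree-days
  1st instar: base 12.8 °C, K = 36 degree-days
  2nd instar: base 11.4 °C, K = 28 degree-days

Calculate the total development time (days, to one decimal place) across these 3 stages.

egg: 39 / (17.1 − 12.6) = 39 / 4.5 = 8.667 d.
1st instar: 36 / (17.1 − 12.8) = 36 / 4.3 = 8.372 d.
2nd instar: 28 / (17.1 − 11.4) = 28 / 5.7 = 4.912 d.
Sum = 21.951 ≈ 22.0 days.

22.0 days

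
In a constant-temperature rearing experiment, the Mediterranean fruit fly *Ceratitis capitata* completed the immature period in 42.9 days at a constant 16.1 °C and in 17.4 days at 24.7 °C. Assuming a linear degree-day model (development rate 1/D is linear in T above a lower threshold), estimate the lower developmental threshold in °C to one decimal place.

Equal thermal constants: D₁(T₁ − T_b) = D₂(T₂ − T_b).
42.9·(16.1 − T_b) = 17.4·(24.7 − T_b)
T_b = (42.9·16.1 − 17.4·24.7) / (42.9 − 17.4) = 260.91 / 25.5 = 10.232 °C ≈ 10.2 °C.

10.2 °C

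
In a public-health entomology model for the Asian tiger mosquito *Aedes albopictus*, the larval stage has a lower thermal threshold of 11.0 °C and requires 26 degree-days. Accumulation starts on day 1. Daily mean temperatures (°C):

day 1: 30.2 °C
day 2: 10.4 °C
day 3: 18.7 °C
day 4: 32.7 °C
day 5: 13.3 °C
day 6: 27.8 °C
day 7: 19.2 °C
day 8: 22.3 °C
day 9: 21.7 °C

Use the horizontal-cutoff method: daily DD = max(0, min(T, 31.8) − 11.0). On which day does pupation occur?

day 3

Daily DD above 11.0 °C (capped at 20.8): 19.2, 0.0, 7.7, 20.8, 2.3, 16.8, 8.2, 11.3, 10.7.
Cumulative: 19.2, 19.2, 26.9, 47.7, 50.0, 66.8, 75.0, 86.3, 97.0.
The total first reaches 26 DD on day 3.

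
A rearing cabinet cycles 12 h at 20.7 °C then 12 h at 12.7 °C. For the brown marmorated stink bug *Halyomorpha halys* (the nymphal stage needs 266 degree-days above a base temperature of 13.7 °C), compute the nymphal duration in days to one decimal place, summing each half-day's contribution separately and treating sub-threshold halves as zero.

Day half: max(0, 20.7 − 13.7) × 0.5 = 7.0 × 0.5 = 3.50 DD.
Night half: max(0, 12.7 − 13.7) × 0.5 = 0.0 × 0.5 = 0.00 DD.
Per 24 h: 3.50 DD/day.
Duration = 266 / 3.50 = 76.000 ≈ 76.0 days.

76.0 days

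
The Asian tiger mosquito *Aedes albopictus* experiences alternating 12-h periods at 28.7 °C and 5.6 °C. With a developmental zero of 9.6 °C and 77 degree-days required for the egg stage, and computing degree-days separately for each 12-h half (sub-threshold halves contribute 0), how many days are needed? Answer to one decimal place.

8.1 days

Day half: max(0, 28.7 − 9.6) × 0.5 = 19.1 × 0.5 = 9.55 DD.
Night half: max(0, 5.6 − 9.6) × 0.5 = 0.0 × 0.5 = 0.00 DD.
Per 24 h: 9.55 DD/day.
Duration = 77 / 9.55 = 8.063 ≈ 8.1 days.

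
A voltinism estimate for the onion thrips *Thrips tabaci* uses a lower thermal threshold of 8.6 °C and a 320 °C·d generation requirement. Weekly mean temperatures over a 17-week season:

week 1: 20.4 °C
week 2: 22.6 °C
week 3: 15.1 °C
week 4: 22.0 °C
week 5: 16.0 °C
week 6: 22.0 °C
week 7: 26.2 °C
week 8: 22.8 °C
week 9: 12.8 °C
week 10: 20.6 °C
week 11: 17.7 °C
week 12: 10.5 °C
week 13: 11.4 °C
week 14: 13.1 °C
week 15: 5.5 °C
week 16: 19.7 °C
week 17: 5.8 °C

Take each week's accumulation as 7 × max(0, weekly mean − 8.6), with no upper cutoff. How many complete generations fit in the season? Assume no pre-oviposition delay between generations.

3 generations

Weekly DD (7 × max(0, T̄ − 8.6)): 82.6, 98.0, 45.5, 93.8, 51.8, 93.8, 123.2, 99.4, 29.4, 84.0, 63.7, 13.3, 19.6, 31.5, 0.0, 77.7, 0.0.
Season total = 1007.3 DD.
Complete generations = ⌊1007.3 / 320⌋ = 3.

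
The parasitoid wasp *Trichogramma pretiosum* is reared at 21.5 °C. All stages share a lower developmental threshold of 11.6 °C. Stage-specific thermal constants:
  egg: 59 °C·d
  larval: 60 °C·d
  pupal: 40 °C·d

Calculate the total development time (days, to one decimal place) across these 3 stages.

16.1 days

Daily accumulation at 21.5 °C = 21.5 − 11.6 = 9.9 DD/day.
Total K = 59 + 60 + 40 = 159 DD.
Total duration = 159 / 9.9 = 16.061 ≈ 16.1 days.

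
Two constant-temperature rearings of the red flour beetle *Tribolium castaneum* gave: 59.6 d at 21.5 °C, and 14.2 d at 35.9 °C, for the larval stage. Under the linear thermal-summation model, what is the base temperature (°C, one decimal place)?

Under the model K = D·(T − T_b), so D₁·(T₁ − T_b) = D₂·(T₂ − T_b).
59.6·(21.5 − T_b) = 14.2·(35.9 − T_b)
T_b = (59.6·21.5 − 14.2·35.9) / (59.6 − 14.2) = 771.62 / 45.4 = 16.996 °C ≈ 17.0 °C.

17.0 °C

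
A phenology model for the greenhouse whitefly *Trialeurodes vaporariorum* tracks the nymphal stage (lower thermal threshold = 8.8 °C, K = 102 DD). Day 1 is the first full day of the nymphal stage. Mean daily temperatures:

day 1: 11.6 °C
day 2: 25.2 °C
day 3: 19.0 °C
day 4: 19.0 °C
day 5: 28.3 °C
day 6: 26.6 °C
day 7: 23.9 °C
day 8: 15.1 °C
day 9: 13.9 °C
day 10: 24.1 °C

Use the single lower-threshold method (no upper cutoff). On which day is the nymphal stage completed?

Daily DD above 8.8 °C: 2.8, 16.4, 10.2, 10.2, 19.5, 17.8, 15.1, 6.3, 5.1, 15.3.
Cumulative: 2.8, 19.2, 29.4, 39.6, 59.1, 76.9, 92.0, 98.3, 103.4, 118.7.
The total first reaches 102 DD on day 9.

day 9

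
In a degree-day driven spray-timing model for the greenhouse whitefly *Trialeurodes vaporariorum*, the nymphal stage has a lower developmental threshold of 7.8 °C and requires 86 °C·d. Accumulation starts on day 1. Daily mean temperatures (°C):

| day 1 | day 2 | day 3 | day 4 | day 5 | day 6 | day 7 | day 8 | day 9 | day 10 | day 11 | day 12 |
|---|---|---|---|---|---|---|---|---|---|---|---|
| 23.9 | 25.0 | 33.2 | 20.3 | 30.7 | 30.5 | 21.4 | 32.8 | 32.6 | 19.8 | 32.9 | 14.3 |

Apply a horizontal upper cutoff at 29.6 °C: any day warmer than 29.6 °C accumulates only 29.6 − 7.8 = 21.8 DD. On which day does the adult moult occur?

Daily DD above 7.8 °C (capped at 21.8): 16.1, 17.2, 21.8, 12.5, 21.8, 21.8, 13.6, 21.8, 21.8, 12.0, 21.8, 6.5.
Cumulative: 16.1, 33.3, 55.1, 67.6, 89.4, 111.2, 124.8, 146.6, 168.4, 180.4, 202.2, 208.7.
The total first reaches 86 DD on day 5.

day 5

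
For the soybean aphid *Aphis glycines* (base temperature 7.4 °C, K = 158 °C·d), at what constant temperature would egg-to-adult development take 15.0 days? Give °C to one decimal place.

17.9 °C

Required daily accumulation = 158 / 15.0 = 10.533 DD/day.
T = T_base + 10.533 = 7.4 + 10.533 = 17.933 ≈ 17.9 °C.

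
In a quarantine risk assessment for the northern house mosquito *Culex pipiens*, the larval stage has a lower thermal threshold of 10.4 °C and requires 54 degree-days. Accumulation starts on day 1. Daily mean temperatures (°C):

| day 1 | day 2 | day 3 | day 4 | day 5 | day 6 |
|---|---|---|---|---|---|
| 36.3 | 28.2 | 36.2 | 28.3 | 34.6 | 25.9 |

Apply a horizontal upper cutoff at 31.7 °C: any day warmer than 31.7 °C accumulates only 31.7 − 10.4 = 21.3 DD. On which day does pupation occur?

Daily DD above 10.4 °C (capped at 21.3): 21.3, 17.8, 21.3, 17.9, 21.3, 15.5.
Cumulative: 21.3, 39.1, 60.4, 78.3, 99.6, 115.1.
The total first reaches 54 DD on day 3.

day 3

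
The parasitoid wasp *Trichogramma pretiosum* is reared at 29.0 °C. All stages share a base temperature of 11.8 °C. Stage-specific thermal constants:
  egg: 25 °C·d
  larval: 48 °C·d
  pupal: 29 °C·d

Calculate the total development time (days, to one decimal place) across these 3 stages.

5.9 days

Daily accumulation at 29.0 °C = 29.0 − 11.8 = 17.2 DD/day.
Total K = 25 + 48 + 29 = 102 DD.
Total duration = 102 / 17.2 = 5.930 ≈ 5.9 days.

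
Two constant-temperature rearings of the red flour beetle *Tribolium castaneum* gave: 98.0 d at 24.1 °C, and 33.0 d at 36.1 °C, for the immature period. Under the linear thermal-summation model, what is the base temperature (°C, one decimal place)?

Under the model K = D·(T − T_b), so D₁·(T₁ − T_b) = D₂·(T₂ − T_b).
98.0·(24.1 − T_b) = 33.0·(36.1 − T_b)
T_b = (98.0·24.1 − 33.0·36.1) / (98.0 − 33.0) = 1170.50 / 65.0 = 18.008 °C ≈ 18.0 °C.

18.0 °C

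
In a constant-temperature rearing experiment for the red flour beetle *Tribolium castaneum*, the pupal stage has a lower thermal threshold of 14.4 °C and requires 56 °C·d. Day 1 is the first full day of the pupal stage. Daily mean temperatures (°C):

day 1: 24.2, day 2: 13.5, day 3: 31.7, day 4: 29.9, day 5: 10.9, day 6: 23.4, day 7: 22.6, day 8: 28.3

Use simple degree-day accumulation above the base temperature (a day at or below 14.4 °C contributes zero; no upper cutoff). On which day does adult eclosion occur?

day 7

Daily DD above 14.4 °C: 9.8, 0.0, 17.3, 15.5, 0.0, 9.0, 8.2, 13.9.
Cumulative: 9.8, 9.8, 27.1, 42.6, 42.6, 51.6, 59.8, 73.7.
The total first reaches 56 DD on day 7.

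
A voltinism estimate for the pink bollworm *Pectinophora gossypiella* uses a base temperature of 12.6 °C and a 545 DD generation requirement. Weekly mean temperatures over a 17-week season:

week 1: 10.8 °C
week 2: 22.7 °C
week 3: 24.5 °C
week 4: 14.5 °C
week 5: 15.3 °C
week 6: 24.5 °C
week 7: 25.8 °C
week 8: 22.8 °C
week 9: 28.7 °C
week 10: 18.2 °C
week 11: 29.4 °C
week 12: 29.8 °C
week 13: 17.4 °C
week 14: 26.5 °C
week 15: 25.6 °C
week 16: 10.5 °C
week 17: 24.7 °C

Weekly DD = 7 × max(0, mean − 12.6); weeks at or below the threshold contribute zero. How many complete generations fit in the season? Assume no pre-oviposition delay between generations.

Weekly DD (7 × max(0, T̄ − 12.6)): 0.0, 70.7, 83.3, 13.3, 18.9, 83.3, 92.4, 71.4, 112.7, 39.2, 117.6, 120.4, 33.6, 97.3, 91.0, 0.0, 84.7.
Season total = 1129.8 DD.
Complete generations = ⌊1129.8 / 545⌋ = 2.

2 generations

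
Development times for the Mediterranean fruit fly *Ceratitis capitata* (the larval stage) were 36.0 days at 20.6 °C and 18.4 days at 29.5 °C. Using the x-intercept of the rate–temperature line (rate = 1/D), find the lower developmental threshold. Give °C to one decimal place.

Equal thermal constants: D₁(T₁ − T_b) = D₂(T₂ − T_b).
36.0·(20.6 − T_b) = 18.4·(29.5 − T_b)
T_b = (36.0·20.6 − 18.4·29.5) / (36.0 − 18.4) = 198.80 / 17.6 = 11.295 °C ≈ 11.3 °C.

11.3 °C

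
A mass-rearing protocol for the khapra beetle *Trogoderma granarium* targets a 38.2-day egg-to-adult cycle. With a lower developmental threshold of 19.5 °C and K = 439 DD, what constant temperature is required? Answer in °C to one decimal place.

Required daily accumulation = 439 / 38.2 = 11.492 DD/day.
T = T_base + 11.492 = 19.5 + 11.492 = 30.992 ≈ 31.0 °C.

31.0 °C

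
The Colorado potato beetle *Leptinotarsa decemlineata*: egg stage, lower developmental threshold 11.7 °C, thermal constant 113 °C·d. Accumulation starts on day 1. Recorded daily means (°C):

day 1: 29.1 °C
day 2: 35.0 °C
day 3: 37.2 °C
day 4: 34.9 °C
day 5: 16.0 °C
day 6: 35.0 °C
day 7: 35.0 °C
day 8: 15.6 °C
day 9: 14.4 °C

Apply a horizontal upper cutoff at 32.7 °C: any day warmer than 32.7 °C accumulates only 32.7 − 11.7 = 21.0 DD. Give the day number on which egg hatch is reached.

day 7

Daily DD above 11.7 °C (capped at 21.0): 17.4, 21.0, 21.0, 21.0, 4.3, 21.0, 21.0, 3.9, 2.7.
Cumulative: 17.4, 38.4, 59.4, 80.4, 84.7, 105.7, 126.7, 130.6, 133.3.
The total first reaches 113 DD on day 7.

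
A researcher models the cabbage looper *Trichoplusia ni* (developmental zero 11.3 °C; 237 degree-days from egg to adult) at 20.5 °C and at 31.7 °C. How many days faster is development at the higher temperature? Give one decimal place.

14.1 days

At 20.5 °C: 237 / (20.5 − 11.3) = 237 / 9.2 = 25.761 d.
At 31.7 °C: 237 / (31.7 − 11.3) = 237 / 20.4 = 11.618 d.
Difference = |25.761 − 11.618| = 14.143 ≈ 14.1 days.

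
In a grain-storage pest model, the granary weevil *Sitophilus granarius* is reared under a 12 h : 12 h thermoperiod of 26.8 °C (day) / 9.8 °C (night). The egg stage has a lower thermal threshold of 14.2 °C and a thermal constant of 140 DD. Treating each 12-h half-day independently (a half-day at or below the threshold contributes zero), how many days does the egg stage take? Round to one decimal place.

Day half: max(0, 26.8 − 14.2) × 0.5 = 12.6 × 0.5 = 6.30 DD.
Night half: max(0, 9.8 − 14.2) × 0.5 = 0.0 × 0.5 = 0.00 DD.
Per 24 h: 6.30 DD/day.
Duration = 140 / 6.30 = 22.222 ≈ 22.2 days.

22.2 days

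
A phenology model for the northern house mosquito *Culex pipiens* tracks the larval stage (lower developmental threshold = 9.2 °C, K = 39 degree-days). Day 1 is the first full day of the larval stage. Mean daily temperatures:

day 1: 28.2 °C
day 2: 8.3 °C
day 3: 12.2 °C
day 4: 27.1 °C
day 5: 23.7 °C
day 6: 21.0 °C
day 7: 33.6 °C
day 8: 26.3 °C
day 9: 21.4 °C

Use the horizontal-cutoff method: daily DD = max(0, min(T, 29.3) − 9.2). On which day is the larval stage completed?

day 4

Daily DD above 9.2 °C (capped at 20.1): 19.0, 0.0, 3.0, 17.9, 14.5, 11.8, 20.1, 17.1, 12.2.
Cumulative: 19.0, 19.0, 22.0, 39.9, 54.4, 66.2, 86.3, 103.4, 115.6.
The total first reaches 39 DD on day 4.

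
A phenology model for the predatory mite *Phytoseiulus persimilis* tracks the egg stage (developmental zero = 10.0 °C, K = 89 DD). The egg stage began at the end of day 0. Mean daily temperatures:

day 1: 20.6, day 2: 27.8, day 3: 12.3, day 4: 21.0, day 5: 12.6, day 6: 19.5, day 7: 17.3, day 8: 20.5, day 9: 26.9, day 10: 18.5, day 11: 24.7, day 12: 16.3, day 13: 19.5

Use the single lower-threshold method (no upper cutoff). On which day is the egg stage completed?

Daily DD above 10.0 °C: 10.6, 17.8, 2.3, 11.0, 2.6, 9.5, 7.3, 10.5, 16.9, 8.5, 14.7, 6.3, 9.5.
Cumulative: 10.6, 28.4, 30.7, 41.7, 44.3, 53.8, 61.1, 71.6, 88.5, 97.0, 111.7, 118.0, 127.5.
The total first reaches 89 DD on day 10.

day 10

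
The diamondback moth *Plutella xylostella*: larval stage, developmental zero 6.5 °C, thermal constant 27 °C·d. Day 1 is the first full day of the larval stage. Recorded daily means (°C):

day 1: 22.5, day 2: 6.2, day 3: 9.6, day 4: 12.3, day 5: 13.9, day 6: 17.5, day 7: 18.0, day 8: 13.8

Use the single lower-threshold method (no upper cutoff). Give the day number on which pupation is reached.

Daily DD above 6.5 °C: 16.0, 0.0, 3.1, 5.8, 7.4, 11.0, 11.5, 7.3.
Cumulative: 16.0, 16.0, 19.1, 24.9, 32.3, 43.3, 54.8, 62.1.
The total first reaches 27 DD on day 5.

day 5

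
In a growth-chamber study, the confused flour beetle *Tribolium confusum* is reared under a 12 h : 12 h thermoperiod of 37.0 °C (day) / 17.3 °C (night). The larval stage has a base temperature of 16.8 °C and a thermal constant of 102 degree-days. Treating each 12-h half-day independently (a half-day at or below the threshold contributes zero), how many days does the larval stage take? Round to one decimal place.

Day half: max(0, 37.0 − 16.8) × 0.5 = 20.2 × 0.5 = 10.10 DD.
Night half: max(0, 17.3 − 16.8) × 0.5 = 0.5 × 0.5 = 0.25 DD.
Per 24 h: 10.35 DD/day.
Duration = 102 / 10.35 = 9.855 ≈ 9.9 days.

9.9 days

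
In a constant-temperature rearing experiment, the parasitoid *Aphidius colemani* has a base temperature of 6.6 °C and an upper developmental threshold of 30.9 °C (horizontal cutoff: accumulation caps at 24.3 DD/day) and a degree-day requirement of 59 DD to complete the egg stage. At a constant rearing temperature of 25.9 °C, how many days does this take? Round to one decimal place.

Daily accumulation = 25.9 − 6.6 = 19.3 DD/day.
Duration = 59 / 19.3 = 3.057 ≈ 3.1 days.

3.1 days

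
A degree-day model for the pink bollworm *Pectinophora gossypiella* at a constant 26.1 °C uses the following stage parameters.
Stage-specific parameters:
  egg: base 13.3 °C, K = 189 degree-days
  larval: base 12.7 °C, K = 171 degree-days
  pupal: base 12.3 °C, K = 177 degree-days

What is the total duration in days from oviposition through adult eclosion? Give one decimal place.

40.4 days

egg: 189 / (26.1 − 13.3) = 189 / 12.8 = 14.766 d.
larval: 171 / (26.1 − 12.7) = 171 / 13.4 = 12.761 d.
pupal: 177 / (26.1 − 12.3) = 177 / 13.8 = 12.826 d.
Sum = 40.353 ≈ 40.4 days.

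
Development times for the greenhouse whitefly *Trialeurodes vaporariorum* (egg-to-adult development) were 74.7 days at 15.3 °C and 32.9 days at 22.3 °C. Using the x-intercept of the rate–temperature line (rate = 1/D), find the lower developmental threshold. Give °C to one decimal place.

9.8 °C

Linear rate model ⇒ the product D·(T − T_b) is constant across temperatures.
74.7·(15.3 − T_b) = 32.9·(22.3 − T_b)
T_b = (74.7·15.3 − 32.9·22.3) / (74.7 − 32.9) = 409.24 / 41.8 = 9.790 °C ≈ 9.8 °C.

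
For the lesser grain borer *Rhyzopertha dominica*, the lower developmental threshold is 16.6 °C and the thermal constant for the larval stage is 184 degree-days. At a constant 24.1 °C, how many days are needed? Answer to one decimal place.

24.5 days

Daily accumulation = 24.1 − 16.6 = 7.5 DD/day.
Duration = 184 / 7.5 = 24.533 ≈ 24.5 days.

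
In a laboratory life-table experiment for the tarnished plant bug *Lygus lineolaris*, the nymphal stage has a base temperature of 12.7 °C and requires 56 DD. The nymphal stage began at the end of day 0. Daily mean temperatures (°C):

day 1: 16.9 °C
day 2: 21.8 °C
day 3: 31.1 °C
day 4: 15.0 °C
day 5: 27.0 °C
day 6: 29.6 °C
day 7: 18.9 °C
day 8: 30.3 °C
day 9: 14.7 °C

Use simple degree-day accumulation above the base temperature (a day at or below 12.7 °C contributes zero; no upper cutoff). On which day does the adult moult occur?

day 6

Daily DD above 12.7 °C: 4.2, 9.1, 18.4, 2.3, 14.3, 16.9, 6.2, 17.6, 2.0.
Cumulative: 4.2, 13.3, 31.7, 34.0, 48.3, 65.2, 71.4, 89.0, 91.0.
The total first reaches 56 DD on day 6.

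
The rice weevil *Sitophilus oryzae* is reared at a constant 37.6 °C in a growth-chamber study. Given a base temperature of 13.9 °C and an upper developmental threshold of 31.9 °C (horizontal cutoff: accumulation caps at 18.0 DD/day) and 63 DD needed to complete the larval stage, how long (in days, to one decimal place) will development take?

3.5 days

Temperature 37.6 °C exceeds the upper threshold, so daily accumulation caps at 31.9 − 13.9 = 18.0 DD/day.
Duration = 63 / 18.0 = 3.500 ≈ 3.5 days.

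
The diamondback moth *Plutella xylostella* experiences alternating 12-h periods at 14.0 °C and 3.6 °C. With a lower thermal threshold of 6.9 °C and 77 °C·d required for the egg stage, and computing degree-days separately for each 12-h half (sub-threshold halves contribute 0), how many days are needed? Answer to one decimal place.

21.7 days

Day half: max(0, 14.0 − 6.9) × 0.5 = 7.1 × 0.5 = 3.55 DD.
Night half: max(0, 3.6 − 6.9) × 0.5 = 0.0 × 0.5 = 0.00 DD.
Per 24 h: 3.55 DD/day.
Duration = 77 / 3.55 = 21.690 ≈ 21.7 days.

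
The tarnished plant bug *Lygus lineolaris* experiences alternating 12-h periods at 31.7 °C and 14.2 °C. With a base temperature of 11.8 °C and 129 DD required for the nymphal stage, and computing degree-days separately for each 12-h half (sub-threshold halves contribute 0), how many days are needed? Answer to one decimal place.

Day half: max(0, 31.7 − 11.8) × 0.5 = 19.9 × 0.5 = 9.95 DD.
Night half: max(0, 14.2 − 11.8) × 0.5 = 2.4 × 0.5 = 1.20 DD.
Per 24 h: 11.15 DD/day.
Duration = 129 / 11.15 = 11.570 ≈ 11.6 days.

11.6 days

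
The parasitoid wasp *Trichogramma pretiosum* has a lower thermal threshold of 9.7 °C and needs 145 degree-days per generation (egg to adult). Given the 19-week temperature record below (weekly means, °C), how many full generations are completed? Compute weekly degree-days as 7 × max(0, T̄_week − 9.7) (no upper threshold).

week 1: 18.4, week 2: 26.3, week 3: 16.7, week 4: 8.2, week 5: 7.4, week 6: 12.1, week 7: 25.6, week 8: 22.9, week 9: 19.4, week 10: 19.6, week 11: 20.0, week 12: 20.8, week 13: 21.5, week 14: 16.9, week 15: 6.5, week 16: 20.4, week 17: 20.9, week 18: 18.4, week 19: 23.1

8 generations

Weekly DD (7 × max(0, T̄ − 9.7)): 60.9, 116.2, 49.0, 0.0, 0.0, 16.8, 111.3, 92.4, 67.9, 69.3, 72.1, 77.7, 82.6, 50.4, 0.0, 74.9, 78.4, 60.9, 93.8.
Season total = 1174.6 DD.
Complete generations = ⌊1174.6 / 145⌋ = 8.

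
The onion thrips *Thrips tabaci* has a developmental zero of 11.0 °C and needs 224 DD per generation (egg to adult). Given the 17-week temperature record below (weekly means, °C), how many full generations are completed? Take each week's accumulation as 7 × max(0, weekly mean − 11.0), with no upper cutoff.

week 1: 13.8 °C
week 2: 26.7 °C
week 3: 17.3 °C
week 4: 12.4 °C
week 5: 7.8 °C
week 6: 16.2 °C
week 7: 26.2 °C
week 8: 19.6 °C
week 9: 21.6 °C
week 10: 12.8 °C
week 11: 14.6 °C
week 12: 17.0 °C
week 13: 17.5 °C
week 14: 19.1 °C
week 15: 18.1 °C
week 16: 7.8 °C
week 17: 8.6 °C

3 generations

Weekly DD (7 × max(0, T̄ − 11.0)): 19.6, 109.9, 44.1, 9.8, 0.0, 36.4, 106.4, 60.2, 74.2, 12.6, 25.2, 42.0, 45.5, 56.7, 49.7, 0.0, 0.0.
Season total = 692.3 DD.
Complete generations = ⌊692.3 / 224⌋ = 3.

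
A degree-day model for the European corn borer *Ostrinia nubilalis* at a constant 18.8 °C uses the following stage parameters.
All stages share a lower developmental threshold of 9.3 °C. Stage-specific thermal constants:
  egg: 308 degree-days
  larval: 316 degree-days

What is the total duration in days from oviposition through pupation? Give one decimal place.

Daily accumulation at 18.8 °C = 18.8 − 9.3 = 9.5 DD/day.
Total K = 308 + 316 = 624 DD.
Total duration = 624 / 9.5 = 65.684 ≈ 65.7 days.

65.7 days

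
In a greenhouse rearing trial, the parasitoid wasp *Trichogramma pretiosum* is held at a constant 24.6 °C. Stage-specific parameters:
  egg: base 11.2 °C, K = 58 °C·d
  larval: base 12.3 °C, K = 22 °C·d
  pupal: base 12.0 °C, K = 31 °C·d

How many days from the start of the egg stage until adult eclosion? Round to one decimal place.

8.6 days

egg: 58 / (24.6 − 11.2) = 58 / 13.4 = 4.328 d.
larval: 22 / (24.6 − 12.3) = 22 / 12.3 = 1.789 d.
pupal: 31 / (24.6 − 12.0) = 31 / 12.6 = 2.460 d.
Sum = 8.577 ≈ 8.6 days.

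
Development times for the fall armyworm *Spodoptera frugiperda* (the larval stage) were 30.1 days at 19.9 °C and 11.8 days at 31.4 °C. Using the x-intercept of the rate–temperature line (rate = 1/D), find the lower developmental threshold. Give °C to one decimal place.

Linear rate model ⇒ the product D·(T − T_b) is constant across temperatures.
30.1·(19.9 − T_b) = 11.8·(31.4 − T_b)
T_b = (30.1·19.9 − 11.8·31.4) / (30.1 − 11.8) = 228.47 / 18.3 = 12.485 °C ≈ 12.5 °C.

12.5 °C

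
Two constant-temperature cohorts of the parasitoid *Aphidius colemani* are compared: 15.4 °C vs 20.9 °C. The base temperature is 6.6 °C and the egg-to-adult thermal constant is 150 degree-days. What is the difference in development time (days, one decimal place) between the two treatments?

6.6 days

At 15.4 °C: 150 / (15.4 − 6.6) = 150 / 8.8 = 17.045 d.
At 20.9 °C: 150 / (20.9 − 6.6) = 150 / 14.3 = 10.490 d.
Difference = |17.045 − 10.490| = 6.556 ≈ 6.6 days.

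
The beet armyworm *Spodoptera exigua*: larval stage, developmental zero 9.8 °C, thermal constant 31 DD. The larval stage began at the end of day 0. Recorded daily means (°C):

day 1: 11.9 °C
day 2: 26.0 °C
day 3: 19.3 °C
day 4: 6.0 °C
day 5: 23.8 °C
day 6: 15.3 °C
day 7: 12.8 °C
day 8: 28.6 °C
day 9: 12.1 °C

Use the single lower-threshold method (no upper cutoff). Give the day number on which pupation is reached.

day 5

Daily DD above 9.8 °C: 2.1, 16.2, 9.5, 0.0, 14.0, 5.5, 3.0, 18.8, 2.3.
Cumulative: 2.1, 18.3, 27.8, 27.8, 41.8, 47.3, 50.3, 69.1, 71.4.
The total first reaches 31 DD on day 5.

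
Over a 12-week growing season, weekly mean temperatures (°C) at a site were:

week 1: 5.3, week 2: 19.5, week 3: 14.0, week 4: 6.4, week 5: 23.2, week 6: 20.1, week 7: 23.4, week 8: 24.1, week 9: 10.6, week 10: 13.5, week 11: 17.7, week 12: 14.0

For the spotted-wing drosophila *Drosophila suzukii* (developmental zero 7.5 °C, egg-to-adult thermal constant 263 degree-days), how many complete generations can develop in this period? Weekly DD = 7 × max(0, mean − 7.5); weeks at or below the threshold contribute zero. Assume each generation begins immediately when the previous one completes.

2 generations

Weekly DD (7 × max(0, T̄ − 7.5)): 0.0, 84.0, 45.5, 0.0, 109.9, 88.2, 111.3, 116.2, 21.7, 42.0, 71.4, 45.5.
Season total = 735.7 DD.
Complete generations = ⌊735.7 / 263⌋ = 2.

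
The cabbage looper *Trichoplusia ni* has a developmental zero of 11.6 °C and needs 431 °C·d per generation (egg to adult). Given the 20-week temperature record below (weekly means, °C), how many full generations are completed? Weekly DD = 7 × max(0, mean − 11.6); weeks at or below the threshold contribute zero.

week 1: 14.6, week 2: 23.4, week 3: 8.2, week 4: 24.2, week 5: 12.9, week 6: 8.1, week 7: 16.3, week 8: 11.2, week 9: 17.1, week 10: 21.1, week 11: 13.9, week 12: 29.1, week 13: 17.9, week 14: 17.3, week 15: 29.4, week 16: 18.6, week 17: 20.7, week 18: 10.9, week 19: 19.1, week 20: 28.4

2 generations

Weekly DD (7 × max(0, T̄ − 11.6)): 21.0, 82.6, 0.0, 88.2, 9.1, 0.0, 32.9, 0.0, 38.5, 66.5, 16.1, 122.5, 44.1, 39.9, 124.6, 49.0, 63.7, 0.0, 52.5, 117.6.
Season total = 968.8 DD.
Complete generations = ⌊968.8 / 431⌋ = 2.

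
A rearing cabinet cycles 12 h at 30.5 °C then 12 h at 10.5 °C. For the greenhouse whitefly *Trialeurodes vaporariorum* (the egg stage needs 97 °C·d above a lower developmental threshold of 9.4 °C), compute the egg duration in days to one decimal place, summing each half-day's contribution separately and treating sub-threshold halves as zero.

Day half: max(0, 30.5 − 9.4) × 0.5 = 21.1 × 0.5 = 10.55 DD.
Night half: max(0, 10.5 − 9.4) × 0.5 = 1.1 × 0.5 = 0.55 DD.
Per 24 h: 11.10 DD/day.
Duration = 97 / 11.10 = 8.739 ≈ 8.7 days.

8.7 days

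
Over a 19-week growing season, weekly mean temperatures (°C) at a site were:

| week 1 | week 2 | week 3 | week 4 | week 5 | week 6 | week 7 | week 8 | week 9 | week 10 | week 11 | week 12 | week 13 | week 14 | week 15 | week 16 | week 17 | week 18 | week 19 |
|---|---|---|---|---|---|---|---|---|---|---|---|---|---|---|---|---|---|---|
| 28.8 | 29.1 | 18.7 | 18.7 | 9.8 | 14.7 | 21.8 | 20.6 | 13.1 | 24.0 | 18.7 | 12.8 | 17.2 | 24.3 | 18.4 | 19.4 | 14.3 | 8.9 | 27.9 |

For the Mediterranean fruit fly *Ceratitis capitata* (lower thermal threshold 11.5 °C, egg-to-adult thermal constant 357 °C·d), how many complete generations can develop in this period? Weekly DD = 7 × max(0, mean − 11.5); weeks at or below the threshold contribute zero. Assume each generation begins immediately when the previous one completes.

Weekly DD (7 × max(0, T̄ − 11.5)): 121.1, 123.2, 50.4, 50.4, 0.0, 22.4, 72.1, 63.7, 11.2, 87.5, 50.4, 9.1, 39.9, 89.6, 48.3, 55.3, 19.6, 0.0, 114.8.
Season total = 1029.0 DD.
Complete generations = ⌊1029.0 / 357⌋ = 2.

2 generations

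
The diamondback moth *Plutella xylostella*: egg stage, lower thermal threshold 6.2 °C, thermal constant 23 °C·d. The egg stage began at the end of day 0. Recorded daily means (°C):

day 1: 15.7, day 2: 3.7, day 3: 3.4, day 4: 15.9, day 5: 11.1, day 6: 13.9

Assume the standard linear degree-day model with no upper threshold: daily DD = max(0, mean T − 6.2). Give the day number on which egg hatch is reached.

Daily DD above 6.2 °C: 9.5, 0.0, 0.0, 9.7, 4.9, 7.7.
Cumulative: 9.5, 9.5, 9.5, 19.2, 24.1, 31.8.
The total first reaches 23 DD on day 5.

day 5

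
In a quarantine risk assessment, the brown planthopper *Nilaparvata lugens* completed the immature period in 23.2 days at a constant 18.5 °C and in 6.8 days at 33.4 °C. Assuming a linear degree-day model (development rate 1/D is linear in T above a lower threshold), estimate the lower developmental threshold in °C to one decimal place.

Linear rate model ⇒ the product D·(T − T_b) is constant across temperatures.
23.2·(18.5 − T_b) = 6.8·(33.4 − T_b)
T_b = (23.2·18.5 − 6.8·33.4) / (23.2 − 6.8) = 202.08 / 16.4 = 12.322 °C ≈ 12.3 °C.

12.3 °C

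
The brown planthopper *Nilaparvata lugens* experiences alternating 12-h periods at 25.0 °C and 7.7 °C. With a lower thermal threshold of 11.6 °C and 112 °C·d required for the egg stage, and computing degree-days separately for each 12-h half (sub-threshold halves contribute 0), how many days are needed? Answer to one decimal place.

Day half: max(0, 25.0 − 11.6) × 0.5 = 13.4 × 0.5 = 6.70 DD.
Night half: max(0, 7.7 − 11.6) × 0.5 = 0.0 × 0.5 = 0.00 DD.
Per 24 h: 6.70 DD/day.
Duration = 112 / 6.70 = 16.716 ≈ 16.7 days.

16.7 days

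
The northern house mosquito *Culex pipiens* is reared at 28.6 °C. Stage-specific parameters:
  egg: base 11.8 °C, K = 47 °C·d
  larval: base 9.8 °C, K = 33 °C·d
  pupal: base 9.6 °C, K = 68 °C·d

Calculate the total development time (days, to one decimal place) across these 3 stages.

8.1 days

egg: 47 / (28.6 − 11.8) = 47 / 16.8 = 2.798 d.
larval: 33 / (28.6 − 9.8) = 33 / 18.8 = 1.755 d.
pupal: 68 / (28.6 − 9.6) = 68 / 19.0 = 3.579 d.
Sum = 8.132 ≈ 8.1 days.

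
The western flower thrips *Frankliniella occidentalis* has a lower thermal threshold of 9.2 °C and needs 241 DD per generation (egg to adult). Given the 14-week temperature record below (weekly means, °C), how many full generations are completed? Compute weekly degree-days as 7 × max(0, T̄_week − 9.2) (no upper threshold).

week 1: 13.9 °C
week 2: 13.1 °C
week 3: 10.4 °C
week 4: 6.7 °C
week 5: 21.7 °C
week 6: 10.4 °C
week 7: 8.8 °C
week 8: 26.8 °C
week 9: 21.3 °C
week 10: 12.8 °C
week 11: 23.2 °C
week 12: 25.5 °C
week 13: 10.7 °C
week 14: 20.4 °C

Weekly DD (7 × max(0, T̄ − 9.2)): 32.9, 27.3, 8.4, 0.0, 87.5, 8.4, 0.0, 123.2, 84.7, 25.2, 98.0, 114.1, 10.5, 78.4.
Season total = 698.6 DD.
Complete generations = ⌊698.6 / 241⌋ = 2.

2 generations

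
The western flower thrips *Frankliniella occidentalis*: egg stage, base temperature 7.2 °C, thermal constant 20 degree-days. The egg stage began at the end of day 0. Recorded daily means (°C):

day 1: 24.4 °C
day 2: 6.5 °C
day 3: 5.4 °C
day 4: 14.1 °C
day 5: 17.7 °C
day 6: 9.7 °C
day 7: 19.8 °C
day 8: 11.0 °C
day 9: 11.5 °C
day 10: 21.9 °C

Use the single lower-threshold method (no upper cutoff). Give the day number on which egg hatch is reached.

Daily DD above 7.2 °C: 17.2, 0.0, 0.0, 6.9, 10.5, 2.5, 12.6, 3.8, 4.3, 14.7.
Cumulative: 17.2, 17.2, 17.2, 24.1, 34.6, 37.1, 49.7, 53.5, 57.8, 72.5.
The total first reaches 20 DD on day 4.

day 4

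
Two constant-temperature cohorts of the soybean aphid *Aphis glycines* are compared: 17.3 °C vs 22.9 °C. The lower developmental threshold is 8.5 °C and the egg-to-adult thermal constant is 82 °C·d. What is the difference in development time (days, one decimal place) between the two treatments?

3.6 days

At 17.3 °C: 82 / (17.3 − 8.5) = 82 / 8.8 = 9.318 d.
At 22.9 °C: 82 / (22.9 − 8.5) = 82 / 14.4 = 5.694 d.
Difference = |9.318 − 5.694| = 3.624 ≈ 3.6 days.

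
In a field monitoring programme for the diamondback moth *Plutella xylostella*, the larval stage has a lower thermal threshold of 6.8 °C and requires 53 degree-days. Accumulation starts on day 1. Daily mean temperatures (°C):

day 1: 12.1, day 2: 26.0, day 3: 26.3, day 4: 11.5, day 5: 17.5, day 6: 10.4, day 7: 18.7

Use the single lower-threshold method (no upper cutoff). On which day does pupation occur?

day 5

Daily DD above 6.8 °C: 5.3, 19.2, 19.5, 4.7, 10.7, 3.6, 11.9.
Cumulative: 5.3, 24.5, 44.0, 48.7, 59.4, 63.0, 74.9.
The total first reaches 53 DD on day 5.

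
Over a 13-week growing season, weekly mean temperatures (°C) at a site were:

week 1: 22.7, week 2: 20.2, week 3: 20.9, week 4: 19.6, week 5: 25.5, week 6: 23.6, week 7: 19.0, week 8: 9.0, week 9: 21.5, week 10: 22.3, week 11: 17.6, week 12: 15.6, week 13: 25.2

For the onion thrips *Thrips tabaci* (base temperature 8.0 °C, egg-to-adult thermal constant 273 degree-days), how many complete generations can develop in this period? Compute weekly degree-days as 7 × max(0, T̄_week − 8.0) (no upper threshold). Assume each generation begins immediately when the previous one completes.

Weekly DD (7 × max(0, T̄ − 8.0)): 102.9, 85.4, 90.3, 81.2, 122.5, 109.2, 77.0, 7.0, 94.5, 100.1, 67.2, 53.2, 120.4.
Season total = 1110.9 DD.
Complete generations = ⌊1110.9 / 273⌋ = 4.

4 generations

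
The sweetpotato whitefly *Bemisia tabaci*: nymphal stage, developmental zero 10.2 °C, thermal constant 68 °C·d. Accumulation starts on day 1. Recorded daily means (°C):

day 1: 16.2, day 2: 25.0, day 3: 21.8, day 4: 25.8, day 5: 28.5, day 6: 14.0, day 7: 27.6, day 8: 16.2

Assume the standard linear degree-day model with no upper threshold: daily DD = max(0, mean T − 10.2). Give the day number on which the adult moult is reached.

Daily DD above 10.2 °C: 6.0, 14.8, 11.6, 15.6, 18.3, 3.8, 17.4, 6.0.
Cumulative: 6.0, 20.8, 32.4, 48.0, 66.3, 70.1, 87.5, 93.5.
The total first reaches 68 DD on day 6.

day 6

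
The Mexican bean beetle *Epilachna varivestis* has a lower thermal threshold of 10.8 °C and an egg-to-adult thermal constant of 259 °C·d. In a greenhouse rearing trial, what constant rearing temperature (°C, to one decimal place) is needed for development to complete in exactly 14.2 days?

Required daily accumulation = 259 / 14.2 = 18.239 DD/day.
T = T_base + 18.239 = 10.8 + 18.239 = 29.039 ≈ 29.0 °C.

29.0 °C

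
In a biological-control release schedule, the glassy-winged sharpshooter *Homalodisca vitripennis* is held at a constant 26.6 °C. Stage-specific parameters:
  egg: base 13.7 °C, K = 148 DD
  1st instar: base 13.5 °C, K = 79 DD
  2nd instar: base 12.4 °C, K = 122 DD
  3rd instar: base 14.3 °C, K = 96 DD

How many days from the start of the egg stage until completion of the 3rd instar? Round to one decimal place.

33.9 days

egg: 148 / (26.6 − 13.7) = 148 / 12.9 = 11.473 d.
1st instar: 79 / (26.6 − 13.5) = 79 / 13.1 = 6.031 d.
2nd instar: 122 / (26.6 − 12.4) = 122 / 14.2 = 8.592 d.
3rd instar: 96 / (26.6 − 14.3) = 96 / 12.3 = 7.805 d.
Sum = 33.900 ≈ 33.9 days.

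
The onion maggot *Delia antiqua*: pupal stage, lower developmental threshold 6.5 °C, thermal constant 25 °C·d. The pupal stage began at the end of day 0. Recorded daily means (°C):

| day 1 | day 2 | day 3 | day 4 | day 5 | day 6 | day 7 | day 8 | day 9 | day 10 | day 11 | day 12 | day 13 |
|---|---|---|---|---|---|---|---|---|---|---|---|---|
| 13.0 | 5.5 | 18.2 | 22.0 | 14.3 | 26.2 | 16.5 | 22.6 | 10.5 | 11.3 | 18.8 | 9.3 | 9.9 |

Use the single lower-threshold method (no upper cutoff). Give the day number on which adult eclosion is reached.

Daily DD above 6.5 °C: 6.5, 0.0, 11.7, 15.5, 7.8, 19.7, 10.0, 16.1, 4.0, 4.8, 12.3, 2.8, 3.4.
Cumulative: 6.5, 6.5, 18.2, 33.7, 41.5, 61.2, 71.2, 87.3, 91.3, 96.1, 108.4, 111.2, 114.6.
The total first reaches 25 DD on day 4.

day 4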